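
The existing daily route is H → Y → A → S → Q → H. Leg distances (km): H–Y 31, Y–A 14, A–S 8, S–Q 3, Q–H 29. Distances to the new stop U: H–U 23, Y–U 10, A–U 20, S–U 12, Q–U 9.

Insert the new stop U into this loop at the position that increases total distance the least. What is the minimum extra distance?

Adding 2 km by placing U on the H–Y leg.

Insertion cost between consecutive stops i–j is d(i,U) + d(U,j) − d(i,j):
  between H and Y: 23 + 10 − 31 = 2
  between Y and A: 10 + 20 − 14 = 16
  between A and S: 20 + 12 − 8 = 24
  between S and Q: 12 + 9 − 3 = 18
  between Q and H: 9 + 23 − 29 = 3
Cheapest insertion is between H and Y, adding 2.
New total = 85 + 2 = 87.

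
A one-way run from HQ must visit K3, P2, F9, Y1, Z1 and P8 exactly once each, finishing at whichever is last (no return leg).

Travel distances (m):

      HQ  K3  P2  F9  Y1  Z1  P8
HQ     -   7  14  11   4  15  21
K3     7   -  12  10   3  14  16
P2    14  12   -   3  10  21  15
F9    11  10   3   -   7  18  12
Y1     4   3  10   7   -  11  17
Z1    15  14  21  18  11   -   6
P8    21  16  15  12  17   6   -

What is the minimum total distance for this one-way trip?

40 m — the minimum one-way total.

There are 6! = 720 possible orderings.
HQ → K3 → P2 → F9 → Y1 → Z1 → P8: 7+12+3+7+11+6 = 46
HQ → K3 → P2 → F9 → Y1 → P8 → Z1: 7+12+3+7+17+6 = 52
HQ → K3 → P2 → F9 → Z1 → Y1 → P8: 7+12+3+18+11+17 = 68
HQ → K3 → P2 → F9 → Z1 → P8 → Y1: 7+12+3+18+6+17 = 63
HQ → K3 → P2 → F9 → P8 → Y1 → Z1: 7+12+3+12+17+11 = 62
HQ → K3 → P2 → F9 → P8 → Z1 → Y1: 7+12+3+12+6+11 = 51
HQ → K3 → P2 → Y1 → F9 → Z1 → P8: 7+12+10+7+18+6 = 60
HQ → K3 → P2 → Y1 → F9 → P8 → Z1: 7+12+10+7+12+6 = 54
… (712 more)
HQ → Y1 → K3 → P2 → F9 → P8 → Z1: 4+3+12+3+12+6 = 40  ← best
The minimum is 40.
One shortest path: HQ → Y1 → K3 → P2 → F9 → P8 → Z1.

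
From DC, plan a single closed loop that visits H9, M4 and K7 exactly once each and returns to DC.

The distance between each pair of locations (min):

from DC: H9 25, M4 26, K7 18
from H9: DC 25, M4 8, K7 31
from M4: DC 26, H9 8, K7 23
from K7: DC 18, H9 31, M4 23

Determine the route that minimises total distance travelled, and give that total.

74 min — the shortest possible round trip.

With 3 stops there are 3!/2 = 3 distinct round trips (a route and its reverse cost the same).
DC-H9-M4-K7-DC: 25+8+23+18 = 74
DC-H9-K7-M4-DC: 25+31+23+26 = 105
DC-M4-H9-K7-DC: 26+8+31+18 = 83
The minimum is 74.
One optimal route: DC → H9 → M4 → K7 → DC (or its reverse).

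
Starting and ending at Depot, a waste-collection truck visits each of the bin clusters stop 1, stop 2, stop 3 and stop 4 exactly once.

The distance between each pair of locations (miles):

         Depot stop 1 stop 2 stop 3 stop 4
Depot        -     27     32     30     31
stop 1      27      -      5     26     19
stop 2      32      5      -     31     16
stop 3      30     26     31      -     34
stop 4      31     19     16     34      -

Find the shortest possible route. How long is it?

Depot→stop 1→stop 2→stop 3→stop 4→Depot: 27+5+31+34+31 = 128
Depot→stop 1→stop 2→stop 4→stop 3→Depot: 27+5+16+34+30 = 112
Depot→stop 1→stop 3→stop 2→stop 4→Depot: 27+26+31+16+31 = 131
Depot→stop 1→stop 3→stop 4→stop 2→Depot: 27+26+34+16+32 = 135
Depot→stop 1→stop 4→stop 2→stop 3→Depot: 27+19+16+31+30 = 123
Depot→stop 1→stop 4→stop 3→stop 2→Depot: 27+19+34+31+32 = 143
Depot→stop 2→stop 1→stop 3→stop 4→Depot: 32+5+26+34+31 = 128
Depot→stop 2→stop 1→stop 4→stop 3→Depot: 32+5+19+34+30 = 120
Depot→stop 2→stop 3→stop 1→stop 4→Depot: 32+31+26+19+31 = 139
Depot→stop 2→stop 4→stop 1→stop 3→Depot: 32+16+19+26+30 = 123
Depot→stop 3→stop 1→stop 2→stop 4→Depot: 30+26+5+16+31 = 108
Depot→stop 3→stop 2→stop 1→stop 4→Depot: 30+31+5+19+31 = 116
The minimum is 108.
One optimal route: Depot → stop 3 → stop 1 → stop 2 → stop 4 → Depot (or its reverse).

108 miles — the shortest possible round trip.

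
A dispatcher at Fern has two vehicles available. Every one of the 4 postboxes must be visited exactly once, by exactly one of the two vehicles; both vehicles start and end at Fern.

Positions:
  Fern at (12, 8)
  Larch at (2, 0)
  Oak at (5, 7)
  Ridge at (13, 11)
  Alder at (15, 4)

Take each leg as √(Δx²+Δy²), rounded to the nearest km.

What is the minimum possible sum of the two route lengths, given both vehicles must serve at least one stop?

There are 2^3 − 1 = 7 ways to divide the 4 stops into two non-empty groups. For each, the best each vehicle can do is its own shortest tour through its group:
  {Larch} + {Oak, Ridge, Alder}: 26 + 27 = 53
  {Oak} + {Larch, Ridge, Alder}: 14 + 37 = 51
  {Larch, Oak} + {Ridge, Alder}: 28 + 15 = 43
  {Ridge} + {Larch, Oak, Alder}: 6 + 34 = 40
  {Larch, Ridge} + {Oak, Alder}: 32 + 22 = 54
  {Oak, Ridge} + {Larch, Alder}: 19 + 32 = 51
  … (7 splits in total)
Best: vehicle 1 Fern → Ridge → Fern = 6; vehicle 2 Fern → Oak → Larch → Alder → Fern = 34; combined 40.

Minimum combined distance: 40 km.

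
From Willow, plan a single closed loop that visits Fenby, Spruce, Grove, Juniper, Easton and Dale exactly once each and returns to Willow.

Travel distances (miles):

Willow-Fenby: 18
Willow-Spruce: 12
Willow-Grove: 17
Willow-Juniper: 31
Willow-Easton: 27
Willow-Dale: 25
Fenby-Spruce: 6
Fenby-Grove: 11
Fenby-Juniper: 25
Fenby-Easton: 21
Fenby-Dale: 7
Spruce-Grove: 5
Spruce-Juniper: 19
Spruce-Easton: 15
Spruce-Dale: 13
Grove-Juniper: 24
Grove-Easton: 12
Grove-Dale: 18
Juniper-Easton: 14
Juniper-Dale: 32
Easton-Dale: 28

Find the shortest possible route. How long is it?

100 miles — the shortest possible round trip.

Willow → Fenby → Spruce → Grove → Juniper → Easton → Dale → Willow: 18+6+5+24+14+28+25 = 120
Willow → Fenby → Spruce → Grove → Juniper → Dale → Easton → Willow: 18+6+5+24+32+28+27 = 140
Willow → Fenby → Spruce → Grove → Easton → Juniper → Dale → Willow: 18+6+5+12+14+32+25 = 112
Willow → Fenby → Spruce → Grove → Easton → Dale → Juniper → Willow: 18+6+5+12+28+32+31 = 132
Willow → Fenby → Spruce → Grove → Dale → Juniper → Easton → Willow: 18+6+5+18+32+14+27 = 120
Willow → Fenby → Spruce → Grove → Dale → Easton → Juniper → Willow: 18+6+5+18+28+14+31 = 120
Willow → Fenby → Spruce → Juniper → Grove → Easton → Dale → Willow: 18+6+19+24+12+28+25 = 132
Willow → Fenby → Spruce → Juniper → Grove → Dale → Easton → Willow: 18+6+19+24+18+28+27 = 140
… (352 more)
Willow → Fenby → Dale → Spruce → Grove → Easton → Juniper → Willow: 18+7+13+5+12+14+31 = 100  ← best
The minimum is 100.
One optimal route: Willow → Fenby → Dale → Spruce → Grove → Easton → Juniper → Willow (or its reverse).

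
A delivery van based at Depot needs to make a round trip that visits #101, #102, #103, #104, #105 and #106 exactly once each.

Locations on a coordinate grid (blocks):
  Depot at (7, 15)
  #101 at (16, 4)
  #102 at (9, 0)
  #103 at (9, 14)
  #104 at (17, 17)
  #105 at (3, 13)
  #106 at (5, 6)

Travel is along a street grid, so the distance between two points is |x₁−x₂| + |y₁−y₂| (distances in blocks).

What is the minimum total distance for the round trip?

Shortest round trip = 64 blocks.

Depot - #101 - #102 - #103 - #104 - #105 - #106 - Depot: 20+11+14+11+18+9+11 = 94
Depot - #101 - #102 - #103 - #104 - #106 - #105 - Depot: 20+11+14+11+23+9+6 = 94
Depot - #101 - #102 - #103 - #105 - #104 - #106 - Depot: 20+11+14+7+18+23+11 = 104
Depot - #101 - #102 - #103 - #105 - #106 - #104 - Depot: 20+11+14+7+9+23+12 = 96
Depot - #101 - #102 - #103 - #106 - #104 - #105 - Depot: 20+11+14+12+23+18+6 = 104
Depot - #101 - #102 - #103 - #106 - #105 - #104 - Depot: 20+11+14+12+9+18+12 = 96
Depot - #101 - #102 - #104 - #103 - #105 - #106 - Depot: 20+11+25+11+7+9+11 = 94
Depot - #101 - #102 - #104 - #103 - #106 - #105 - Depot: 20+11+25+11+12+9+6 = 94
… (352 more)
Depot - #103 - #104 - #101 - #102 - #106 - #105 - Depot: 3+11+14+11+10+9+6 = 64  ← best
The minimum is 64.
One optimal route: Depot → #103 → #104 → #101 → #102 → #106 → #105 → Depot (or its reverse).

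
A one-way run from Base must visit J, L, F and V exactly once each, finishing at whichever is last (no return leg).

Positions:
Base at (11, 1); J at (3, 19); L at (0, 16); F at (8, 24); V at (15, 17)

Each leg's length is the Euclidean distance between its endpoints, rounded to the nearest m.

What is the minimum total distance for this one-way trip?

There are 4! = 24 possible orderings.
Base → J → L → F → V: 20+4+11+10 = 45
Base → J → L → V → F: 20+4+15+10 = 49
Base → J → F → L → V: 20+7+11+15 = 53
Base → J → F → V → L: 20+7+10+15 = 52
Base → J → V → L → F: 20+12+15+11 = 58
Base → J → V → F → L: 20+12+10+11 = 53
Base → L → J → F → V: 19+4+7+10 = 40
Base → L → J → V → F: 19+4+12+10 = 45
Base → L → F → J → V: 19+11+7+12 = 49
Base → L → F → V → J: 19+11+10+12 = 52
Base → L → V → J → F: 19+15+12+7 = 53
Base → L → V → F → J: 19+15+10+7 = 51
Base → F → J → L → V: 23+7+4+15 = 49
Base → F → J → V → L: 23+7+12+15 = 57
… (10 more)
Base → V → F → J → L: 16+10+7+4 = 37  ← best
The minimum is 37.
One shortest path: Base → V → F → J → L.

37 m — the minimum one-way total.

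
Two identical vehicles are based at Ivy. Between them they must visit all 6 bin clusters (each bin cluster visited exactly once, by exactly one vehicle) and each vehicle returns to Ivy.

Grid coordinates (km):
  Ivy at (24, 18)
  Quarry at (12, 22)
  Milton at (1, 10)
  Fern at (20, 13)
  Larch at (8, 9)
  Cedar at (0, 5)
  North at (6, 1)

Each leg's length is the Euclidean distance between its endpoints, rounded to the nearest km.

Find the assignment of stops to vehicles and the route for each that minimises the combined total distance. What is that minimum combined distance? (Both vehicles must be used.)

Minimum combined distance: 79 km.

There are 2^5 − 1 = 31 ways to divide the 6 stops into two non-empty groups. For each, the best each vehicle can do is its own shortest tour through its group:
  {Quarry} + {Milton, Fern, Larch, Cedar, North}: 26 + 61 = 87
  {Milton} + {Quarry, Fern, Larch, Cedar, North}: 48 + 67 = 115
  {Quarry, Milton} + {Fern, Larch, Cedar, North}: 53 + 58 = 111
  {Fern} + {Quarry, Milton, Larch, Cedar, North}: 12 + 67 = 79
  {Quarry, Fern} + {Milton, Larch, Cedar, North}: 31 + 62 = 93
  {Milton, Fern} + {Quarry, Larch, Cedar, North}: 49 + 67 = 116
  … (31 splits in total)
Best: vehicle 1 Ivy → Fern → Ivy = 12; vehicle 2 Ivy → Quarry → Milton → Cedar → North → Larch → Ivy = 67; combined 79.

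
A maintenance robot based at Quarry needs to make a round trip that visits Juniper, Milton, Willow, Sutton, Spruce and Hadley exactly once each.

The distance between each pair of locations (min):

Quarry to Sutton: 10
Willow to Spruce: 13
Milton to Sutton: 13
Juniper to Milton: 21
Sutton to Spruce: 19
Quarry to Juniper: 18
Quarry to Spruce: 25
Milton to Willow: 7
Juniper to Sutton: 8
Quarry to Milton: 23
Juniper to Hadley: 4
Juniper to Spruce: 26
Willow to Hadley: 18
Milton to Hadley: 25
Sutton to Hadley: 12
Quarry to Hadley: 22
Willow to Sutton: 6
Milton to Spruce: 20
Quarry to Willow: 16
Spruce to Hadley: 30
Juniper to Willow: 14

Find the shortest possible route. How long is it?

Shortest round trip = 92 min.

Quarry-Juniper-Milton-Willow-Sutton-Spruce-Hadley-Quarry: 18+21+7+6+19+30+22 = 123
Quarry-Juniper-Milton-Willow-Sutton-Hadley-Spruce-Quarry: 18+21+7+6+12+30+25 = 119
Quarry-Juniper-Milton-Willow-Spruce-Sutton-Hadley-Quarry: 18+21+7+13+19+12+22 = 112
Quarry-Juniper-Milton-Willow-Spruce-Hadley-Sutton-Quarry: 18+21+7+13+30+12+10 = 111
Quarry-Juniper-Milton-Willow-Hadley-Sutton-Spruce-Quarry: 18+21+7+18+12+19+25 = 120
Quarry-Juniper-Milton-Willow-Hadley-Spruce-Sutton-Quarry: 18+21+7+18+30+19+10 = 123
Quarry-Juniper-Milton-Sutton-Willow-Spruce-Hadley-Quarry: 18+21+13+6+13+30+22 = 123
Quarry-Juniper-Milton-Sutton-Willow-Hadley-Spruce-Quarry: 18+21+13+6+18+30+25 = 131
… (352 more)
Quarry-Juniper-Hadley-Sutton-Milton-Willow-Spruce-Quarry: 18+4+12+13+7+13+25 = 92  ← best
The minimum is 92.
One optimal route: Quarry → Juniper → Hadley → Sutton → Milton → Willow → Spruce → Quarry (or its reverse).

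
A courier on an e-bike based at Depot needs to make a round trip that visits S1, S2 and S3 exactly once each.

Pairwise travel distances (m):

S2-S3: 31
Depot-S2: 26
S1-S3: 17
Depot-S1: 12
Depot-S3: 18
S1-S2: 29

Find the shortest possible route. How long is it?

Shortest round trip = 86 m.

With 3 stops there are 3!/2 = 3 distinct round trips (a route and its reverse cost the same).
Depot-S1-S2-S3-Depot: 12+29+31+18 = 90
Depot-S1-S3-S2-Depot: 12+17+31+26 = 86
Depot-S2-S1-S3-Depot: 26+29+17+18 = 90
The minimum is 86.
One optimal route: Depot → S1 → S3 → S2 → Depot (or its reverse).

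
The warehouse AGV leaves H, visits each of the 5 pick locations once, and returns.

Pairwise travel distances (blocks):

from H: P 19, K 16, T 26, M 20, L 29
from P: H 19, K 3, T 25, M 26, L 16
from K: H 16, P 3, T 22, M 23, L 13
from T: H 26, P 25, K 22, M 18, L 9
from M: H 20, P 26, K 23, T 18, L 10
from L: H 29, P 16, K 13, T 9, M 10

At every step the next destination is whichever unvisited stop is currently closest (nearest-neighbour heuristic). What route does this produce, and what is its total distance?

Total distance 82 blocks via the nearest-neighbour route H → K → P → L → T → M → H.

H → [K:16 / P:19 / M:20 / T:26 / L:29] → K (16)
K → [P:3 / L:13 / T:22 / M:23] → P (3)
P → [L:16 / T:25 / M:26] → L (16)
L → [T:9 / M:10] → T (9)
T → [M:18] → M (18)
Return M→H: 20.
Total = 16 + 3 + 16 + 9 + 18 + 20 = 82.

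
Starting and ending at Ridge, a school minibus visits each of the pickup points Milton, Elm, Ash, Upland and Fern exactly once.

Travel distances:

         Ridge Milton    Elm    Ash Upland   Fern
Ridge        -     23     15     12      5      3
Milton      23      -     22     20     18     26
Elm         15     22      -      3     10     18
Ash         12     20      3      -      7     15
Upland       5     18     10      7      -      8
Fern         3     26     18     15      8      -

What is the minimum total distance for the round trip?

There are 60 distinct closed tours to check (reversals are equivalent).
Ridge→Milton→Elm→Ash→Upland→Fern→Ridge: 23+22+3+7+8+3 = 66
Ridge→Milton→Elm→Ash→Fern→Upland→Ridge: 23+22+3+15+8+5 = 76
Ridge→Milton→Elm→Upland→Ash→Fern→Ridge: 23+22+10+7+15+3 = 80
Ridge→Milton→Elm→Upland→Fern→Ash→Ridge: 23+22+10+8+15+12 = 90
Ridge→Milton→Elm→Fern→Ash→Upland→Ridge: 23+22+18+15+7+5 = 90
Ridge→Milton→Elm→Fern→Upland→Ash→Ridge: 23+22+18+8+7+12 = 90
Ridge→Milton→Ash→Elm→Upland→Fern→Ridge: 23+20+3+10+8+3 = 67
Ridge→Milton→Ash→Elm→Fern→Upland→Ridge: 23+20+3+18+8+5 = 77
Ridge→Milton→Ash→Upland→Elm→Fern→Ridge: 23+20+7+10+18+3 = 81
Ridge→Milton→Ash→Upland→Fern→Elm→Ridge: 23+20+7+8+18+15 = 91
Ridge→Milton→Ash→Fern→Elm→Upland→Ridge: 23+20+15+18+10+5 = 91
Ridge→Milton→Ash→Fern→Upland→Elm→Ridge: 23+20+15+8+10+15 = 91
Ridge→Milton→Upland→Elm→Ash→Fern→Ridge: 23+18+10+3+15+3 = 72
Ridge→Milton→Upland→Elm→Fern→Ash→Ridge: 23+18+10+18+15+12 = 96
… (46 more)
The minimum is 66.
One optimal route: Ridge → Milton → Elm → Ash → Upland → Fern → Ridge (or its reverse).

66 — the shortest possible round trip.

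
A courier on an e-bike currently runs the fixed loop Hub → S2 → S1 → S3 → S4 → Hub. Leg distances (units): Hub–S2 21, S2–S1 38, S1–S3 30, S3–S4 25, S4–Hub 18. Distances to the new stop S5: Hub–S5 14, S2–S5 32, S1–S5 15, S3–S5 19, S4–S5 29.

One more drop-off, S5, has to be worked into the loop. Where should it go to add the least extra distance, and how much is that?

Insertion cost between consecutive stops i–j is d(i,S5) + d(S5,j) − d(i,j):
  between Hub and S2: 14 + 32 − 21 = 25
  between S2 and S1: 32 + 15 − 38 = 9
  between S1 and S3: 15 + 19 − 30 = 4
  between S3 and S4: 19 + 29 − 25 = 23
  between S4 and Hub: 29 + 14 − 18 = 25
Cheapest insertion is between S1 and S3, adding 4.
New total = 132 + 4 = 136.

Adding 4 by placing S5 on the S1–S3 leg.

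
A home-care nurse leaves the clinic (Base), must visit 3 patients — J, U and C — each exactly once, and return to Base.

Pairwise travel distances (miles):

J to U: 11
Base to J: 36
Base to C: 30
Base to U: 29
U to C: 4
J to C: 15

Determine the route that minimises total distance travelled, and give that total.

With 3 stops there are 3!/2 = 3 distinct round trips (a route and its reverse cost the same).
Base→J→U→C→Base: 36+11+4+30 = 81
Base→J→C→U→Base: 36+15+4+29 = 84
Base→U→J→C→Base: 29+11+15+30 = 85
The minimum is 81.
One optimal route: Base → J → U → C → Base (or its reverse).

Minimum total distance: 81 miles.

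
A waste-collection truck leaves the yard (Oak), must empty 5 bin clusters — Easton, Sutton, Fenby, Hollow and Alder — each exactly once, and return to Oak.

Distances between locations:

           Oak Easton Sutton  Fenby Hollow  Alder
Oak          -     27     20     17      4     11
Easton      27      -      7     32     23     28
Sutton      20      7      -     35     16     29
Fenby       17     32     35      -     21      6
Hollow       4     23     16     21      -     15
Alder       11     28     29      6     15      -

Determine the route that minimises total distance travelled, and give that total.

There are 60 distinct closed tours to check (reversals are equivalent).
Oak-Easton-Sutton-Fenby-Hollow-Alder-Oak: 27+7+35+21+15+11 = 116
Oak-Easton-Sutton-Fenby-Alder-Hollow-Oak: 27+7+35+6+15+4 = 94
Oak-Easton-Sutton-Hollow-Fenby-Alder-Oak: 27+7+16+21+6+11 = 88
Oak-Easton-Sutton-Hollow-Alder-Fenby-Oak: 27+7+16+15+6+17 = 88
Oak-Easton-Sutton-Alder-Fenby-Hollow-Oak: 27+7+29+6+21+4 = 94
Oak-Easton-Sutton-Alder-Hollow-Fenby-Oak: 27+7+29+15+21+17 = 116
Oak-Easton-Fenby-Sutton-Hollow-Alder-Oak: 27+32+35+16+15+11 = 136
Oak-Easton-Fenby-Sutton-Alder-Hollow-Oak: 27+32+35+29+15+4 = 142
Oak-Easton-Fenby-Hollow-Sutton-Alder-Oak: 27+32+21+16+29+11 = 136
Oak-Easton-Fenby-Hollow-Alder-Sutton-Oak: 27+32+21+15+29+20 = 144
Oak-Easton-Fenby-Alder-Sutton-Hollow-Oak: 27+32+6+29+16+4 = 114
Oak-Easton-Fenby-Alder-Hollow-Sutton-Oak: 27+32+6+15+16+20 = 116
Oak-Easton-Hollow-Sutton-Fenby-Alder-Oak: 27+23+16+35+6+11 = 118
Oak-Easton-Hollow-Sutton-Alder-Fenby-Oak: 27+23+16+29+6+17 = 118
… (46 more)
Oak-Hollow-Sutton-Easton-Fenby-Alder-Oak: 4+16+7+32+6+11 = 76  ← best
The minimum is 76.
One optimal route: Oak → Hollow → Sutton → Easton → Fenby → Alder → Oak (or its reverse).

Minimum total distance: 76.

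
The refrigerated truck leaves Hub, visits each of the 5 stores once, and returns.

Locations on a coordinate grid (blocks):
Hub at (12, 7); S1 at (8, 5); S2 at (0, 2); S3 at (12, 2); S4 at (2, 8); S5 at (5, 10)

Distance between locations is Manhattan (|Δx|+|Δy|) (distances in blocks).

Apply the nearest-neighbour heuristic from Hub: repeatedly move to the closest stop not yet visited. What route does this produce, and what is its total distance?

50 blocks along Hub → S3 → S1 → S5 → S4 → S2 → Hub.

From Hub: distances to unvisited — S3=5, S1=6, S5=10, S4=11, S2=17. Nearest is S3 (5).
From S3: distances to unvisited — S1=7, S2=12, S5=15, S4=16. Nearest is S1 (7).
From S1: distances to unvisited — S5=8, S4=9, S2=11. Nearest is S5 (8).
From S5: distances to unvisited — S4=5, S2=13. Nearest is S4 (5).
From S4: distances to unvisited — S2=8. Nearest is S2 (8).
Return S2→Hub: 17.
Total = 5 + 7 + 8 + 5 + 8 + 17 = 50.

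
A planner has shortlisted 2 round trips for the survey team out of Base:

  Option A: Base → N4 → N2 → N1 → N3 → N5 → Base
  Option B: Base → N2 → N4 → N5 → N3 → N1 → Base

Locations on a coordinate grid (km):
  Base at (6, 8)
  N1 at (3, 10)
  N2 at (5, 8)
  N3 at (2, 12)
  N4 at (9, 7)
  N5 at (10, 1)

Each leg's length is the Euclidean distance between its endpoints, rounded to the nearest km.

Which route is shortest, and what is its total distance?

Option A: 3 + 4 + 3 + 2 + 14 + 8 = 34
Option B: 1 + 4 + 6 + 14 + 2 + 4 = 31

Shortest is Option B, total 31 km.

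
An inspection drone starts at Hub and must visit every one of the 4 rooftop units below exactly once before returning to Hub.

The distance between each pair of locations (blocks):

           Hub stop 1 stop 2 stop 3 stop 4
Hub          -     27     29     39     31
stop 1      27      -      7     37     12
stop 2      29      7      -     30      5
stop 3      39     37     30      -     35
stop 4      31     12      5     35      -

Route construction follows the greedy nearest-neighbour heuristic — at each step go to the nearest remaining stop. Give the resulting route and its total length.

113 blocks along Hub → stop 1 → stop 2 → stop 4 → stop 3 → Hub.

At Hub the remaining stops are stop 1 27, stop 2 29, stop 4 31, stop 3 39; go to stop 1.
At stop 1 the remaining stops are stop 2 7, stop 4 12, stop 3 37; go to stop 2.
At stop 2 the remaining stops are stop 4 5, stop 3 30; go to stop 4.
At stop 4 the remaining stops are stop 3 35; go to stop 3.
Return stop 3→Hub: 39.
Total = 27 + 7 + 5 + 35 + 39 = 113.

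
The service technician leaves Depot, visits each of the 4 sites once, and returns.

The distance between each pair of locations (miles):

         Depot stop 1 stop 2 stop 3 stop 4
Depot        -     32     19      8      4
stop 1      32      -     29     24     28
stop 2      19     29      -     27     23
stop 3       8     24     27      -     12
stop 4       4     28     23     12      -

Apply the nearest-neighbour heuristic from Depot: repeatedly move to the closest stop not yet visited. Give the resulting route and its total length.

Nearest-neighbour total = 88 miles; route Depot → stop 4 → stop 3 → stop 1 → stop 2 → Depot.

Depot → [stop 4:4 / stop 3:8 / stop 2:19 / stop 1:32] → stop 4 (4)
stop 4 → [stop 3:12 / stop 2:23 / stop 1:28] → stop 3 (12)
stop 3 → [stop 1:24 / stop 2:27] → stop 1 (24)
stop 1 → [stop 2:29] → stop 2 (29)
Return stop 2→Depot: 19.
Total = 4 + 12 + 24 + 29 + 19 = 88.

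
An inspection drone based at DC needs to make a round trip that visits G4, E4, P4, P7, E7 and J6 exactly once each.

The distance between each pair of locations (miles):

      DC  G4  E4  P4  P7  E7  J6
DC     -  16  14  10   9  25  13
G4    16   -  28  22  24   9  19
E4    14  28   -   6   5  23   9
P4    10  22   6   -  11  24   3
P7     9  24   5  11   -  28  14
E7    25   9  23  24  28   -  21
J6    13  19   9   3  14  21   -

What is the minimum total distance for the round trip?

69 miles — the shortest possible round trip.

With 6 stops there are 6!/2 = 360 distinct round trips (a route and its reverse cost the same).
DC - G4 - E4 - P4 - P7 - E7 - J6 - DC: 16+28+6+11+28+21+13 = 123
DC - G4 - E4 - P4 - P7 - J6 - E7 - DC: 16+28+6+11+14+21+25 = 121
DC - G4 - E4 - P4 - E7 - P7 - J6 - DC: 16+28+6+24+28+14+13 = 129
DC - G4 - E4 - P4 - E7 - J6 - P7 - DC: 16+28+6+24+21+14+9 = 118
DC - G4 - E4 - P4 - J6 - P7 - E7 - DC: 16+28+6+3+14+28+25 = 120
DC - G4 - E4 - P4 - J6 - E7 - P7 - DC: 16+28+6+3+21+28+9 = 111
DC - G4 - E4 - P7 - P4 - E7 - J6 - DC: 16+28+5+11+24+21+13 = 118
DC - G4 - E4 - P7 - P4 - J6 - E7 - DC: 16+28+5+11+3+21+25 = 109
… (352 more)
DC - G4 - E7 - J6 - P4 - E4 - P7 - DC: 16+9+21+3+6+5+9 = 69  ← best
The minimum is 69.
One optimal route: DC → G4 → E7 → J6 → P4 → E4 → P7 → DC (or its reverse).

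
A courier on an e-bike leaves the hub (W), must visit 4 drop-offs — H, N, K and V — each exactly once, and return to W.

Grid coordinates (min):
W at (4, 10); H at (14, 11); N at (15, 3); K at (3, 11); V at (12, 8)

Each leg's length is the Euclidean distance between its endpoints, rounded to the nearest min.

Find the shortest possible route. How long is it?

Minimum total distance: 34 min.

There are 12 distinct closed tours to check (reversals are equivalent).
W - H - N - K - V - W: 10+8+14+9+8 = 49
W - H - N - V - K - W: 10+8+6+9+1 = 34
W - H - K - N - V - W: 10+11+14+6+8 = 49
W - H - K - V - N - W: 10+11+9+6+13 = 49
W - H - V - N - K - W: 10+4+6+14+1 = 35
W - H - V - K - N - W: 10+4+9+14+13 = 50
W - N - H - K - V - W: 13+8+11+9+8 = 49
W - N - H - V - K - W: 13+8+4+9+1 = 35
W - N - K - H - V - W: 13+14+11+4+8 = 50
W - N - V - H - K - W: 13+6+4+11+1 = 35
W - K - H - N - V - W: 1+11+8+6+8 = 34
W - K - N - H - V - W: 1+14+8+4+8 = 35
The minimum is 34.
One optimal route: W → H → N → V → K → W (or its reverse).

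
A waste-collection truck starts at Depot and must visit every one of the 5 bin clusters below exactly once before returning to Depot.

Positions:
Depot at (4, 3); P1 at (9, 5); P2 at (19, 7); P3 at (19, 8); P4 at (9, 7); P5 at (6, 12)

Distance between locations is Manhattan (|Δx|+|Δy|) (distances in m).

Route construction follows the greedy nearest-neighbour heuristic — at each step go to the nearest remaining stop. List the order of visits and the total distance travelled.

At Depot the remaining stops are P1 7, P4 9, P5 11, P2 19, P3 20; go to P1.
At P1 the remaining stops are P4 2, P5 10, P2 12, P3 13; go to P4.
At P4 the remaining stops are P5 8, P2 10, P3 11; go to P5.
At P5 the remaining stops are P3 17, P2 18; go to P3.
At P3 the remaining stops are P2 1; go to P2.
Return P2→Depot: 19.
Total = 7 + 2 + 8 + 17 + 1 + 19 = 54.

54 m along Depot → P1 → P4 → P5 → P3 → P2 → Depot.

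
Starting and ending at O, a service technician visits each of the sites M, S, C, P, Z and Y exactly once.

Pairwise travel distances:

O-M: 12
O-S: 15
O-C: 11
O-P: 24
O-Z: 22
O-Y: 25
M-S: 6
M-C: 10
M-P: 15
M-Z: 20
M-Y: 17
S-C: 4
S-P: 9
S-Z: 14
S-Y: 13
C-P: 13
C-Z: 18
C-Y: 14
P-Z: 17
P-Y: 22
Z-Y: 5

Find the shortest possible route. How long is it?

74 — the shortest possible round trip.

With 6 stops there are 6!/2 = 360 distinct round trips (a route and its reverse cost the same).
O - M - S - C - P - Z - Y - O: 12+6+4+13+17+5+25 = 82
O - M - S - C - P - Y - Z - O: 12+6+4+13+22+5+22 = 84
O - M - S - C - Z - P - Y - O: 12+6+4+18+17+22+25 = 104
O - M - S - C - Z - Y - P - O: 12+6+4+18+5+22+24 = 91
O - M - S - C - Y - P - Z - O: 12+6+4+14+22+17+22 = 97
O - M - S - C - Y - Z - P - O: 12+6+4+14+5+17+24 = 82
O - M - S - P - C - Z - Y - O: 12+6+9+13+18+5+25 = 88
O - M - S - P - C - Y - Z - O: 12+6+9+13+14+5+22 = 81
… (352 more)
O - M - S - P - Z - Y - C - O: 12+6+9+17+5+14+11 = 74  ← best
The minimum is 74.
One optimal route: O → M → S → P → Z → Y → C → O (or its reverse).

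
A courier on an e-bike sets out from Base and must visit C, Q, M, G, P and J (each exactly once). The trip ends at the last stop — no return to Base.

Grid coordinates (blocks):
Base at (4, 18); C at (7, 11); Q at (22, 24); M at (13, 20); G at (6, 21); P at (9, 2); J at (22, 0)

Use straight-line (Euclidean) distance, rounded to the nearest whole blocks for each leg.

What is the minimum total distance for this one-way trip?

63 blocks — the minimum one-way total.

There are 6! = 720 possible orderings.
Base → C → Q → M → G → P → J: 8+20+10+7+19+13 = 77
Base → C → Q → M → G → J → P: 8+20+10+7+26+13 = 84
Base → C → Q → M → P → G → J: 8+20+10+18+19+26 = 101
Base → C → Q → M → P → J → G: 8+20+10+18+13+26 = 95
Base → C → Q → M → J → G → P: 8+20+10+22+26+19 = 105
Base → C → Q → M → J → P → G: 8+20+10+22+13+19 = 92
Base → C → Q → G → M → P → J: 8+20+16+7+18+13 = 82
Base → C → Q → G → M → J → P: 8+20+16+7+22+13 = 86
… (712 more)
Base → G → Q → M → C → P → J: 4+16+10+11+9+13 = 63  ← best
The minimum is 63.
One shortest path: Base → G → Q → M → C → P → J.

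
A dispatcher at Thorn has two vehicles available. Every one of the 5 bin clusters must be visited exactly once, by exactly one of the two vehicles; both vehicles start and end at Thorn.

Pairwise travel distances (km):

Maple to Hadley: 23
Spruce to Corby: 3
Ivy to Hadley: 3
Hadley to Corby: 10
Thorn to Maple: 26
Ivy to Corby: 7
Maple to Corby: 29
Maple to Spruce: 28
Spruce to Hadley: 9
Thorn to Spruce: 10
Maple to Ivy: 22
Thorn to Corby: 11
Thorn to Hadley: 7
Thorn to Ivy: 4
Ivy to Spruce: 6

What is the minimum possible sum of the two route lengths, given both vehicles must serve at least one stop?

Minimum combined distance: 80 km.

Check every non-empty split of the stops between the two vehicles; for each half take its own optimal tour:
  {Maple} + {Ivy, Spruce, Hadley, Corby}: 52 + 30 = 82
  {Ivy} + {Maple, Spruce, Hadley, Corby}: 8 + 72 = 80
  {Maple, Ivy} + {Spruce, Hadley, Corby}: 52 + 30 = 82
  {Spruce} + {Maple, Ivy, Hadley, Corby}: 20 + 70 = 90
  {Maple, Spruce} + {Ivy, Hadley, Corby}: 64 + 28 = 92
  {Ivy, Spruce} + {Maple, Hadley, Corby}: 20 + 70 = 90
  … (15 splits in total)
Best: vehicle 1 Thorn → Ivy → Thorn = 8; vehicle 2 Thorn → Maple → Hadley → Spruce → Corby → Thorn = 72; combined 80.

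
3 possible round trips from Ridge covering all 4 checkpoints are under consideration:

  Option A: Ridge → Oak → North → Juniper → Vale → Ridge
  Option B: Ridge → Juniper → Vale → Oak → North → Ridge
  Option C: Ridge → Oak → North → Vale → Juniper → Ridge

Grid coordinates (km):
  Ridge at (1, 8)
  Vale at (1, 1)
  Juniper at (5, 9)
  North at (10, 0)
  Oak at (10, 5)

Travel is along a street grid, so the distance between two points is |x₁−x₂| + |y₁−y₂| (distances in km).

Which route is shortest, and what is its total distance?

Option A: 12 + 5 + 14 + 12 + 7 = 50
Option B: 5 + 12 + 13 + 5 + 17 = 52
Option C: 12 + 5 + 10 + 12 + 5 = 44

Shortest is Option C, total 44 km.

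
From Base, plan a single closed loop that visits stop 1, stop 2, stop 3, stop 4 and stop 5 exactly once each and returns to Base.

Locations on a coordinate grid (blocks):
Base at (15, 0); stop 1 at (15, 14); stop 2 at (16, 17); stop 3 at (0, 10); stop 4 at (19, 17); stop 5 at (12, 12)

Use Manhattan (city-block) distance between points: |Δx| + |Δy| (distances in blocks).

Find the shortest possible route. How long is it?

Base-stop 1-stop 2-stop 3-stop 4-stop 5-Base: 14+4+23+26+12+15 = 94
Base-stop 1-stop 2-stop 3-stop 5-stop 4-Base: 14+4+23+14+12+21 = 88
Base-stop 1-stop 2-stop 4-stop 3-stop 5-Base: 14+4+3+26+14+15 = 76
Base-stop 1-stop 2-stop 4-stop 5-stop 3-Base: 14+4+3+12+14+25 = 72
Base-stop 1-stop 2-stop 5-stop 3-stop 4-Base: 14+4+9+14+26+21 = 88
Base-stop 1-stop 2-stop 5-stop 4-stop 3-Base: 14+4+9+12+26+25 = 90
Base-stop 1-stop 3-stop 2-stop 4-stop 5-Base: 14+19+23+3+12+15 = 86
Base-stop 1-stop 3-stop 2-stop 5-stop 4-Base: 14+19+23+9+12+21 = 98
Base-stop 1-stop 3-stop 4-stop 2-stop 5-Base: 14+19+26+3+9+15 = 86
Base-stop 1-stop 3-stop 4-stop 5-stop 2-Base: 14+19+26+12+9+18 = 98
Base-stop 1-stop 3-stop 5-stop 2-stop 4-Base: 14+19+14+9+3+21 = 80
Base-stop 1-stop 3-stop 5-stop 4-stop 2-Base: 14+19+14+12+3+18 = 80
Base-stop 1-stop 4-stop 2-stop 3-stop 5-Base: 14+7+3+23+14+15 = 76
Base-stop 1-stop 4-stop 2-stop 5-stop 3-Base: 14+7+3+9+14+25 = 72
… (46 more)
The minimum is 72.
One optimal route: Base → stop 1 → stop 2 → stop 4 → stop 5 → stop 3 → Base (or its reverse).

Minimum total distance: 72 blocks.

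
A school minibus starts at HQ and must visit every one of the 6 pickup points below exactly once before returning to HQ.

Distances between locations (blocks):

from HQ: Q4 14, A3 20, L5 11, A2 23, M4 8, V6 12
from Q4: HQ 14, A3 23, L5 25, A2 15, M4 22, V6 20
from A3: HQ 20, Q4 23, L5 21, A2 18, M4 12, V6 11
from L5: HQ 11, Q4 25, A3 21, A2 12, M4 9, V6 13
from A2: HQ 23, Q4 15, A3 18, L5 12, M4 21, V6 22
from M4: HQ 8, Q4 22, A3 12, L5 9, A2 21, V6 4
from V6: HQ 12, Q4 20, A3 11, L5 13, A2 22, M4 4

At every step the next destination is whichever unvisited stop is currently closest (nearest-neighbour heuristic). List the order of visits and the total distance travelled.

At HQ the remaining stops are M4 8, L5 11, V6 12, Q4 14, A3 20, A2 23; go to M4.
At M4 the remaining stops are V6 4, L5 9, A3 12, A2 21, Q4 22; go to V6.
At V6 the remaining stops are A3 11, L5 13, Q4 20, A2 22; go to A3.
At A3 the remaining stops are A2 18, L5 21, Q4 23; go to A2.
At A2 the remaining stops are L5 12, Q4 15; go to L5.
At L5 the remaining stops are Q4 25; go to Q4.
Return Q4→HQ: 14.
Total = 8 + 4 + 11 + 18 + 12 + 25 + 14 = 92.

Total distance 92 blocks via the nearest-neighbour route HQ → M4 → V6 → A3 → A2 → L5 → Q4 → HQ.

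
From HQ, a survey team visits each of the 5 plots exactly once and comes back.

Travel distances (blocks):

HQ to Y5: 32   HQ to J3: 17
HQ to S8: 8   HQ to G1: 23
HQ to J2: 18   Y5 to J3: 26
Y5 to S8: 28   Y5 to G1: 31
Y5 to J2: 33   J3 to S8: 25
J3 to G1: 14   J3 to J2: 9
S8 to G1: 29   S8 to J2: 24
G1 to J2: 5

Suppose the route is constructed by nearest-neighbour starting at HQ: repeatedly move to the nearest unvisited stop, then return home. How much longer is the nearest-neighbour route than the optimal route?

From HQ: S8=8, J3=17, J2=18, G1=23, Y5=32 → choose S8 (8).
From S8: J2=24, J3=25, Y5=28, G1=29 → choose J2 (24).
From J2: G1=5, J3=9, Y5=33 → choose G1 (5).
From G1: J3=14, Y5=31 → choose J3 (14).
From J3: Y5=26 → choose Y5 (26).
NN route HQ → S8 → J2 → G1 → J3 → Y5 → HQ costs 109.
Optimal: HQ → J3 → J2 → G1 → Y5 → S8 → HQ costs 98 (by enumerating all 60 distinct tours).
Excess = 109 − 98 = 11.

Excess over optimum: 11 blocks.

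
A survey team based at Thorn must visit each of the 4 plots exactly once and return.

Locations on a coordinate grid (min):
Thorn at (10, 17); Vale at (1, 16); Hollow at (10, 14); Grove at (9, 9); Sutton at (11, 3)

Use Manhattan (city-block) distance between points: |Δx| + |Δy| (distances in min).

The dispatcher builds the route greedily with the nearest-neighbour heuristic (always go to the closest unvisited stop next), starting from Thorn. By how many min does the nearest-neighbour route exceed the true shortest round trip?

Excess over optimum: 2 min.

Thorn: Hollow=3, Grove=9, Vale=10, Sutton=15 ⇒ Hollow
Hollow: Grove=6, Vale=11, Sutton=12 ⇒ Grove
Grove: Sutton=8, Vale=15 ⇒ Sutton
Sutton: Vale=23 ⇒ Vale
NN route Thorn → Hollow → Grove → Sutton → Vale → Thorn costs 50.
Optimal: Thorn → Vale → Grove → Sutton → Hollow → Thorn costs 48 (by enumerating all 12 distinct tours).
Excess = 50 − 48 = 2.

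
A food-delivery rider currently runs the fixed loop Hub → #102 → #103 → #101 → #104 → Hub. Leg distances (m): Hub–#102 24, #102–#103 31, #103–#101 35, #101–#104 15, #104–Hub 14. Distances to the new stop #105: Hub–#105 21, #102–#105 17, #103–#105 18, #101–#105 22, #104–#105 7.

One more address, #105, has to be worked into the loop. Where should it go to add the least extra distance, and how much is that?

Minimum extra distance: 4 m, inserting #105 between #102 and #103.

Insertion cost between consecutive stops i–j is d(i,#105) + d(#105,j) − d(i,j):
  between Hub and #102: 21 + 17 − 24 = 14
  between #102 and #103: 17 + 18 − 31 = 4
  between #103 and #101: 18 + 22 − 35 = 5
  between #101 and #104: 22 + 7 − 15 = 14
  between #104 and Hub: 7 + 21 − 14 = 14
Cheapest insertion is between #102 and #103, adding 4.
New total = 119 + 4 = 123.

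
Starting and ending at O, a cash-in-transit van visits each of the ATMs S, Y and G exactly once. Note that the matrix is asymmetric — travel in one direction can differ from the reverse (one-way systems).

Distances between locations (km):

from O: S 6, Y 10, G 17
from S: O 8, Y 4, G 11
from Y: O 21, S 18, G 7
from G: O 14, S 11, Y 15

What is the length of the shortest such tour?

O-S-Y-G-O: 6+4+7+14 = 31
O-S-G-Y-O: 6+11+15+21 = 53
O-Y-S-G-O: 10+18+11+14 = 53
O-Y-G-S-O: 10+7+11+8 = 36
O-G-S-Y-O: 17+11+4+21 = 53
O-G-Y-S-O: 17+15+18+8 = 58
The minimum is 31.
One optimal route: O → S → Y → G → O.

Shortest round trip = 31 km.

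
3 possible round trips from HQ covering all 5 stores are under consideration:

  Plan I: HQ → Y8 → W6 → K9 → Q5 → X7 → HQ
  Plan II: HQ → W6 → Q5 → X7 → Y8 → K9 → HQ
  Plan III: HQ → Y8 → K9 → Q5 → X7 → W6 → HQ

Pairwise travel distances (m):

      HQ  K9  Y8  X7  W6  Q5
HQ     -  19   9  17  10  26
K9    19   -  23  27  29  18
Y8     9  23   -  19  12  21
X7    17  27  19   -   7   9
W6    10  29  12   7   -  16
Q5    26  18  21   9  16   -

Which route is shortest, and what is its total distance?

76 m — Plan III is the shortest.

Plan I: 9 + 12 + 29 + 18 + 9 + 17 = 94
Plan II: 10 + 16 + 9 + 19 + 23 + 19 = 96
Plan III: 9 + 23 + 18 + 9 + 7 + 10 = 76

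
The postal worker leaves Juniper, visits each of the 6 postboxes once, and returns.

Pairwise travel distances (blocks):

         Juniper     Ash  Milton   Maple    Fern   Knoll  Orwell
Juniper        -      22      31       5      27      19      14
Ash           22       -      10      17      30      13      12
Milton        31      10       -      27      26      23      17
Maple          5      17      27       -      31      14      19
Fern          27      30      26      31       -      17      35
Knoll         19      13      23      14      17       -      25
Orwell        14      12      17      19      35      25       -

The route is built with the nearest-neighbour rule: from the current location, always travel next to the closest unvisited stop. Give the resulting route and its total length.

Total distance 121 blocks via the nearest-neighbour route Juniper → Maple → Knoll → Ash → Milton → Orwell → Fern → Juniper.

From Juniper: distances to unvisited — Maple=5, Orwell=14, Knoll=19, Ash=22, Fern=27, Milton=31. Nearest is Maple (5).
From Maple: distances to unvisited — Knoll=14, Ash=17, Orwell=19, Milton=27, Fern=31. Nearest is Knoll (14).
From Knoll: distances to unvisited — Ash=13, Fern=17, Milton=23, Orwell=25. Nearest is Ash (13).
From Ash: distances to unvisited — Milton=10, Orwell=12, Fern=30. Nearest is Milton (10).
From Milton: distances to unvisited — Orwell=17, Fern=26. Nearest is Orwell (17).
From Orwell: distances to unvisited — Fern=35. Nearest is Fern (35).
Return Fern→Juniper: 27.
Total = 5 + 14 + 13 + 10 + 17 + 35 + 27 = 121.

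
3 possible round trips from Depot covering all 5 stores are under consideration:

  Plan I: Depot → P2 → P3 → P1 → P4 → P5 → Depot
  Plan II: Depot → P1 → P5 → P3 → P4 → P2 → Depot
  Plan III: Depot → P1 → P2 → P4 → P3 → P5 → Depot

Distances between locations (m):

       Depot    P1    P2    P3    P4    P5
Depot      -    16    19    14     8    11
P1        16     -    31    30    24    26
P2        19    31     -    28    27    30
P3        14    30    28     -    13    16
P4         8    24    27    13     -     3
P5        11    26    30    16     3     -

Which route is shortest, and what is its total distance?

Shortest is Plan III, total 114 m.

Plan I: 19 + 28 + 30 + 24 + 3 + 11 = 115
Plan II: 16 + 26 + 16 + 13 + 27 + 19 = 117
Plan III: 16 + 31 + 27 + 13 + 16 + 11 = 114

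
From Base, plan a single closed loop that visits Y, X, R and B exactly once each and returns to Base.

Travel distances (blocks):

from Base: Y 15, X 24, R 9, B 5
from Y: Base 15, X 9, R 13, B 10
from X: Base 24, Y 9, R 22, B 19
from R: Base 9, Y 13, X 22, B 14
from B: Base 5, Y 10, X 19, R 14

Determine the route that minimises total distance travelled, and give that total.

Shortest round trip = 55 blocks.

With 4 stops there are 4!/2 = 12 distinct round trips (a route and its reverse cost the same).
Base → Y → X → R → B → Base: 15+9+22+14+5 = 65
Base → Y → X → B → R → Base: 15+9+19+14+9 = 66
Base → Y → R → X → B → Base: 15+13+22+19+5 = 74
Base → Y → R → B → X → Base: 15+13+14+19+24 = 85
Base → Y → B → X → R → Base: 15+10+19+22+9 = 75
Base → Y → B → R → X → Base: 15+10+14+22+24 = 85
Base → X → Y → R → B → Base: 24+9+13+14+5 = 65
Base → X → Y → B → R → Base: 24+9+10+14+9 = 66
Base → X → R → Y → B → Base: 24+22+13+10+5 = 74
Base → X → B → Y → R → Base: 24+19+10+13+9 = 75
Base → R → Y → X → B → Base: 9+13+9+19+5 = 55
Base → R → X → Y → B → Base: 9+22+9+10+5 = 55
The minimum is 55.
One optimal route: Base → R → Y → X → B → Base (or its reverse).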